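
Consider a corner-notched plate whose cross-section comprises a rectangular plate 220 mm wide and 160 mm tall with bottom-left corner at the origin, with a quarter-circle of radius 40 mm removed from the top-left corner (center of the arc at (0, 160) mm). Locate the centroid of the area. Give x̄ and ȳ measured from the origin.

x̄ = 113.44 mm, ȳ = 77.67 mm

Part | A | x̄ᵢ | ȳᵢ | A·x̄ᵢ | A·ȳᵢ
plate | 35200.00 | 110.00 | 80.00 | 3872000.00 | 2816000.00
removed quarter-circle | -1256.64 | 16.98 | 143.02 | -21333.33 | -179728.60
Σ | 33943.36 |  |  | 3850666.67 | 2636271.40
x̄ = 3850666.67 / 33943.36 = 113.44 mm
ȳ = 2636271.40 / 33943.36 = 77.67 mm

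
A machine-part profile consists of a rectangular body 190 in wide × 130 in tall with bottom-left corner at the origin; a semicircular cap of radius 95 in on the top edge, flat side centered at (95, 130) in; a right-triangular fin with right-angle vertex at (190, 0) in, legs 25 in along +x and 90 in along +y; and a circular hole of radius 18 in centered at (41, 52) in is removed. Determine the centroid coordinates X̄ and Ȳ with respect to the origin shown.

X̄ = 99.39 in, Ȳ = 102.63 in

rectangular body: A = 190 × 130 = 24700.00, centroid at (95.00, 65.00).
semicircular top: A = ½π·95² = 14176.44, centroid at (95.00, 170.32).
triangular fin: A = ½·25·90 = 1125.00, centroid at (198.33, 30.00).
hole: A = −π·18² = -1017.88, centroid at (41.00, 52.00).
ΣA = 38983.56 in², ΣAX̄ = 3874653.58 in³, ΣAȲ = 4000840.57 in³.
X̄ = 3874653.58/38983.56 = 99.39 in; Ȳ = 4000840.57/38983.56 = 102.63 in.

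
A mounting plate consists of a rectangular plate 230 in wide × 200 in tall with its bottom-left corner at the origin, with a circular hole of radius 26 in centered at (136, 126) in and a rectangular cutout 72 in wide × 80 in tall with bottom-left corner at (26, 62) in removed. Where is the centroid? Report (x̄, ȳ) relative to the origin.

x̄ = 121.84 in, ȳ = 98.25 in

plate: A = 230 × 200 = 46000.00, centroid at (115.00, 100.00).
hole 1: A = −π·26² = -2123.72, centroid at (136.00, 126.00).
hole 2: A = −(72 × 80) = -5760.00, centroid at (62.00, 102.00).
ΣA = 38116.28 in², ΣAx̄ = 4644054.54 in³, ΣAȳ = 3744891.70 in³.
x̄ = 4644054.54/38116.28 = 121.84 in; ȳ = 3744891.70/38116.28 = 98.25 in.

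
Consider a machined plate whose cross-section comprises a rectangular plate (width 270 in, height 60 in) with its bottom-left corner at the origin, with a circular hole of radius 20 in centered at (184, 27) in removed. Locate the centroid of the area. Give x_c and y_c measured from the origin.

x_c = 130.88 in, y_c = 30.25 in

Part | A | x̄ᵢ | ȳᵢ | A·x̄ᵢ | A·ȳᵢ
plate | 16200.00 | 135.00 | 30.00 | 2187000.00 | 486000.00
hole | -1256.64 | 184.00 | 27.00 | -231221.22 | -33929.20
Σ | 14943.36 |  |  | 1955778.78 | 452070.80
x_c = 1955778.78 / 14943.36 = 130.88 in
y_c = 452070.80 / 14943.36 = 30.25 in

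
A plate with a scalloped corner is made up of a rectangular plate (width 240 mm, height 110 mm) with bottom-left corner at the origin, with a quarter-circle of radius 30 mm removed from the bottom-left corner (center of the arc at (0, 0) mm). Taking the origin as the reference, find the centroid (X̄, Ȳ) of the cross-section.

plate: A = 240 × 110 = 26400.00, centroid at (120.00, 55.00).
removed quarter-circle: A = −¼π·30² = -706.86, centroid at (12.73, 12.73).
ΣA = 25693.14 mm²
ΣAX̄ = (26400.00)(120.00) + (-706.86)(12.73) = 3159000.00 mm³
ΣAȲ = (26400.00)(55.00) + (-706.86)(12.73) = 1443000.00 mm³
X̄ = 3159000.00 / 25693.14 = 122.95 mm
Ȳ = 1443000.00 / 25693.14 = 56.16 mm

X̄ = 122.95 mm, Ȳ = 56.16 mm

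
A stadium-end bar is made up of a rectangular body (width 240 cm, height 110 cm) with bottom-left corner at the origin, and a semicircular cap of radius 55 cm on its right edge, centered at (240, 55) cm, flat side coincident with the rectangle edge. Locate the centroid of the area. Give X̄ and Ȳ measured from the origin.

rectangular body: A = 240 × 110 = 26400.00, centroid at (120.00, 55.00).
semicircular end: A = ½π·55² = 4751.66, centroid at (263.34, 55.00).
ΣA = 31151.66 cm²
ΣAX̄ = (26400.00)(120.00) + (4751.66)(263.34) = 4419314.80 cm³
ΣAȲ = (26400.00)(55.00) + (4751.66)(55.00) = 1713341.24 cm³
X̄ = 4419314.80 / 31151.66 = 141.86 cm
Ȳ = 1713341.24 / 31151.66 = 55.00 cm

X̄ = 141.86 cm, Ȳ = 55.00 cm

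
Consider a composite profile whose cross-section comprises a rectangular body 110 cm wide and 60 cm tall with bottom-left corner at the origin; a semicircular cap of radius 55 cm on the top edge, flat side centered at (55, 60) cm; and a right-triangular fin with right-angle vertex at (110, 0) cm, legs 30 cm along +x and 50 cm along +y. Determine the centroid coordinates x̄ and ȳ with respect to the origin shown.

rectangular body: A = 110 × 60 = 6600.00, centroid at (55.00, 30.00).
semicircular top: A = ½π·55² = 4751.66, centroid at (55.00, 83.34).
triangular fin: A = ½·30·50 = 750.00, centroid at (120.00, 16.67).
ΣA = 12101.66 cm², ΣAx̄ = 714341.24 cm³, ΣAȳ = 606516.20 cm³.
x̄ = 714341.24/12101.66 = 59.03 cm; ȳ = 606516.20/12101.66 = 50.12 cm.

x̄ = 59.03 cm, ȳ = 50.12 cm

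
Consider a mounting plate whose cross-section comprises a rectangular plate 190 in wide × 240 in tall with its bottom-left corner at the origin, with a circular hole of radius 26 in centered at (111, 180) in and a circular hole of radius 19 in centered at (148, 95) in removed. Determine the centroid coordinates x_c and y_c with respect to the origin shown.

x_c = 92.78 in, y_c = 117.66 in

plate: A = 190 × 240 = 45600.00, centroid at (95.00, 120.00).
hole 1: A = −π·26² = -2123.72, centroid at (111.00, 180.00).
hole 2: A = −π·19² = -1134.11, centroid at (148.00, 95.00).
ΣA = 42342.17 in²
ΣAx_c = (45600.00)(95.00) + (-2123.72)(111.00) + (-1134.11)(148.00) = 3928418.44 in³
ΣAy_c = (45600.00)(120.00) + (-2123.72)(180.00) + (-1134.11)(95.00) = 4981990.09 in³
x_c = 3928418.44 / 42342.17 = 92.78 in
y_c = 4981990.09 / 42342.17 = 117.66 in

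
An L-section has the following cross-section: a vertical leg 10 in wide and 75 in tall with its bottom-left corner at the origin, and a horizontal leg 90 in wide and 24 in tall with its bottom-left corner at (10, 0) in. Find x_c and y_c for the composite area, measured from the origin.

Part | A | x̄ᵢ | ȳᵢ | A·x̄ᵢ | A·ȳᵢ
vertical leg | 750.00 | 5.00 | 37.50 | 3750.00 | 28125.00
horizontal leg | 2160.00 | 55.00 | 12.00 | 118800.00 | 25920.00
Σ | 2910.00 |  |  | 122550.00 | 54045.00
x_c = 122550.00 / 2910.00 = 42.11 in
y_c = 54045.00 / 2910.00 = 18.57 in

x_c = 42.11 in, y_c = 18.57 in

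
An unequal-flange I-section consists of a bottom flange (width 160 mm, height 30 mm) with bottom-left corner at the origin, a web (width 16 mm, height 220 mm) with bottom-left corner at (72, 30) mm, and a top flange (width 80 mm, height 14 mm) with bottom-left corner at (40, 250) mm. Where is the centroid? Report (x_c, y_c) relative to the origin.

x_c = 80.00 mm, y_c = 90.32 mm

bottom flange: A = 160 × 30 = 4800.00, centroid at (80.00, 15.00).
web: A = 16 × 220 = 3520.00, centroid at (80.00, 140.00).
top flange: A = 80 × 14 = 1120.00, centroid at (80.00, 257.00).
ΣA = 9440.00 mm²
ΣAx_c = (4800.00)(80.00) + (3520.00)(80.00) + (1120.00)(80.00) = 755200.00 mm³
ΣAy_c = (4800.00)(15.00) + (3520.00)(140.00) + (1120.00)(257.00) = 852640.00 mm³
x_c = 755200.00 / 9440.00 = 80.00 mm
y_c = 852640.00 / 9440.00 = 90.32 mm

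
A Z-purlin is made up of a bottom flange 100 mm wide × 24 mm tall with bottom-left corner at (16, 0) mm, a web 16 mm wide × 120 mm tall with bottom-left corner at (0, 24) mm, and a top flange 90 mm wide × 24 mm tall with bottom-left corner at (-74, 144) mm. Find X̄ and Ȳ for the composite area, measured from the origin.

X̄ = 17.15 mm, Ȳ = 81.33 mm

Part | A | x̄ᵢ | ȳᵢ | A·x̄ᵢ | A·ȳᵢ
bottom flange | 2400.00 | 66.00 | 12.00 | 158400.00 | 28800.00
web | 1920.00 | 8.00 | 84.00 | 15360.00 | 161280.00
top flange | 2160.00 | -29.00 | 156.00 | -62640.00 | 336960.00
Σ | 6480.00 |  |  | 111120.00 | 527040.00
X̄ = 111120.00 / 6480.00 = 17.15 mm
Ȳ = 527040.00 / 6480.00 = 81.33 mm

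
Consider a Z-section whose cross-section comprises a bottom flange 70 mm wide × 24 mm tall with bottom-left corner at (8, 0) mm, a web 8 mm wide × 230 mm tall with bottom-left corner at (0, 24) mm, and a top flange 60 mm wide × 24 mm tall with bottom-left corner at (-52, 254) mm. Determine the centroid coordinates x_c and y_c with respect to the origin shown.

x_c = 9.66 mm, y_c = 132.85 mm

bottom flange: A = 70 × 24 = 1680.00, centroid at (43.00, 12.00).
web: A = 8 × 230 = 1840.00, centroid at (4.00, 139.00).
top flange: A = 60 × 24 = 1440.00, centroid at (-22.00, 266.00).
ΣA = 4960.00 mm²
ΣAx_c = (1680.00)(43.00) + (1840.00)(4.00) + (1440.00)(-22.00) = 47920.00 mm³
ΣAy_c = (1680.00)(12.00) + (1840.00)(139.00) + (1440.00)(266.00) = 658960.00 mm³
x_c = 47920.00 / 4960.00 = 9.66 mm
y_c = 658960.00 / 4960.00 = 132.85 mm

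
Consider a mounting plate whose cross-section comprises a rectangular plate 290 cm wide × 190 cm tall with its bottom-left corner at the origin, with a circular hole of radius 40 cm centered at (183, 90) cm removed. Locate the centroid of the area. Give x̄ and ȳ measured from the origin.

plate: A = 290 × 190 = 55100.00, centroid at (145.00, 95.00).
hole: A = −π·40² = -5026.55, centroid at (183.00, 90.00).
ΣA = 50073.45 cm², ΣAx̄ = 7069641.67 cm³, ΣAȳ = 4782110.66 cm³.
x̄ = 7069641.67/50073.45 = 141.19 cm; ȳ = 4782110.66/50073.45 = 95.50 cm.

x̄ = 141.19 cm, ȳ = 95.50 cm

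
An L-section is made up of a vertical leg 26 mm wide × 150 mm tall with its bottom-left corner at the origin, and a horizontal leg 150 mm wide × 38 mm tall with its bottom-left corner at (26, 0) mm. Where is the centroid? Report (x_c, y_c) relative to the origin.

x_c = 65.25 mm, y_c = 41.75 mm

vertical leg: A = 26 × 150 = 3900.00, centroid at (13.00, 75.00).
horizontal leg: A = 150 × 38 = 5700.00, centroid at (101.00, 19.00).
ΣA = 9600.00 mm², ΣAx_c = 626400.00 mm³, ΣAy_c = 400800.00 mm³.
x_c = 626400.00/9600.00 = 65.25 mm; y_c = 400800.00/9600.00 = 41.75 mm.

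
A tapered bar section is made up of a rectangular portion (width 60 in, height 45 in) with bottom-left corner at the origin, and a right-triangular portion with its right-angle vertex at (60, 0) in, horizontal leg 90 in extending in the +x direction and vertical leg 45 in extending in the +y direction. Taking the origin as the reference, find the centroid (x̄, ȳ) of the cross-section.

Part | A | x̄ᵢ | ȳᵢ | A·x̄ᵢ | A·ȳᵢ
rectangular portion | 2700.00 | 30.00 | 22.50 | 81000.00 | 60750.00
triangular portion | 2025.00 | 90.00 | 15.00 | 182250.00 | 30375.00
Σ | 4725.00 |  |  | 263250.00 | 91125.00
x̄ = 263250.00 / 4725.00 = 55.71 in
ȳ = 91125.00 / 4725.00 = 19.29 in

x̄ = 55.71 in, ȳ = 19.29 in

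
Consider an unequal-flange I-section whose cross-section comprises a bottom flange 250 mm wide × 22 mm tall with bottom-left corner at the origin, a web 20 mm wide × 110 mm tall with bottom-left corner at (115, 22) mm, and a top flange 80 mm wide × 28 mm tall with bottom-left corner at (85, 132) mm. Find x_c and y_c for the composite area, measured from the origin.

bottom flange: A = 250 × 22 = 5500.00, centroid at (125.00, 11.00).
web: A = 20 × 110 = 2200.00, centroid at (125.00, 77.00).
top flange: A = 80 × 28 = 2240.00, centroid at (125.00, 146.00).
ΣA = 9940.00 mm², ΣAx_c = 1242500.00 mm³, ΣAy_c = 556940.00 mm³.
x_c = 1242500.00/9940.00 = 125.00 mm; y_c = 556940.00/9940.00 = 56.03 mm.

x_c = 125.00 mm, y_c = 56.03 mm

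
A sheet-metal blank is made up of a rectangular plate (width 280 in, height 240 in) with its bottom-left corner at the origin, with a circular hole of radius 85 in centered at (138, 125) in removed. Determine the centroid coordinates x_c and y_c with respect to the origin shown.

Part | A | x̄ᵢ | ȳᵢ | A·x̄ᵢ | A·ȳᵢ
plate | 67200.00 | 140.00 | 120.00 | 9408000.00 | 8064000.00
hole | -22698.01 | 138.00 | 125.00 | -3132324.96 | -2837250.87
Σ | 44501.99 |  |  | 6275675.04 | 5226749.13
x_c = 6275675.04 / 44501.99 = 141.02 in
y_c = 5226749.13 / 44501.99 = 117.45 in

x_c = 141.02 in, y_c = 117.45 in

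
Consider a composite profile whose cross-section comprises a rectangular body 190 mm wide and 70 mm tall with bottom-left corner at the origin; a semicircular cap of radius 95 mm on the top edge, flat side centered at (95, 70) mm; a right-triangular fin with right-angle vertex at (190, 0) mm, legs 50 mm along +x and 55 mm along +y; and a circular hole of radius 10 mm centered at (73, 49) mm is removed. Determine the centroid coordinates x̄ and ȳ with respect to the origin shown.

x̄ = 100.62 mm, ȳ = 71.46 mm

rectangular body: A = 190 × 70 = 13300.00, centroid at (95.00, 35.00).
semicircular top: A = ½π·95² = 14176.44, centroid at (95.00, 110.32).
triangular fin: A = ½·50·55 = 1375.00, centroid at (206.67, 18.33).
hole: A = −π·10² = -314.16, centroid at (73.00, 49.00).
ΣA = 28537.28 mm², ΣAx̄ = 2871494.54 mm³, ΣAȳ = 2039248.44 mm³.
x̄ = 2871494.54/28537.28 = 100.62 mm; ȳ = 2039248.44/28537.28 = 71.46 mm.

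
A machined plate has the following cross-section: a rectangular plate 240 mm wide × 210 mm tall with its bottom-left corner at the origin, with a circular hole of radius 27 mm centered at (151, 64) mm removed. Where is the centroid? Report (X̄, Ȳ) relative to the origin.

Part | A | x̄ᵢ | ȳᵢ | A·x̄ᵢ | A·ȳᵢ
plate | 50400.00 | 120.00 | 105.00 | 6048000.00 | 5292000.00
hole | -2290.22 | 151.00 | 64.00 | -345823.38 | -146574.15
Σ | 48109.78 |  |  | 5702176.62 | 5145425.85
X̄ = 5702176.62 / 48109.78 = 118.52 mm
Ȳ = 5145425.85 / 48109.78 = 106.95 mm

X̄ = 118.52 mm, Ȳ = 106.95 mm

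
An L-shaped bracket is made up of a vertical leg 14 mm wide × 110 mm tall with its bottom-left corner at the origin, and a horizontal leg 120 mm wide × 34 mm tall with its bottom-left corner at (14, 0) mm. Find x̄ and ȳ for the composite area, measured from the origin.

x̄ = 55.64 mm, ȳ = 27.41 mm

Part | A | x̄ᵢ | ȳᵢ | A·x̄ᵢ | A·ȳᵢ
vertical leg | 1540.00 | 7.00 | 55.00 | 10780.00 | 84700.00
horizontal leg | 4080.00 | 74.00 | 17.00 | 301920.00 | 69360.00
Σ | 5620.00 |  |  | 312700.00 | 154060.00
x̄ = 312700.00 / 5620.00 = 55.64 mm
ȳ = 154060.00 / 5620.00 = 27.41 mm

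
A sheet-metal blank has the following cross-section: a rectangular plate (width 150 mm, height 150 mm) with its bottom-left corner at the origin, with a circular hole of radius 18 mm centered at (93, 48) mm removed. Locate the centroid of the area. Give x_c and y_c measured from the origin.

Part | A | x̄ᵢ | ȳᵢ | A·x̄ᵢ | A·ȳᵢ
plate | 22500.00 | 75.00 | 75.00 | 1687500.00 | 1687500.00
hole | -1017.88 | 93.00 | 48.00 | -94662.47 | -48858.05
Σ | 21482.12 |  |  | 1592837.53 | 1638641.95
x_c = 1592837.53 / 21482.12 = 74.15 mm
y_c = 1638641.95 / 21482.12 = 76.28 mm

x_c = 74.15 mm, y_c = 76.28 mm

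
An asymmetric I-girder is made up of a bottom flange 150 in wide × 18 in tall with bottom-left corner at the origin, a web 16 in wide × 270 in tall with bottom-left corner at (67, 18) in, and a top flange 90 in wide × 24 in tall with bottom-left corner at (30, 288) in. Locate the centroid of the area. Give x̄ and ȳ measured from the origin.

bottom flange: A = 150 × 18 = 2700.00, centroid at (75.00, 9.00).
web: A = 16 × 270 = 4320.00, centroid at (75.00, 153.00).
top flange: A = 90 × 24 = 2160.00, centroid at (75.00, 300.00).
ΣA = 9180.00 in²
ΣAx̄ = (2700.00)(75.00) + (4320.00)(75.00) + (2160.00)(75.00) = 688500.00 in³
ΣAȳ = (2700.00)(9.00) + (4320.00)(153.00) + (2160.00)(300.00) = 1333260.00 in³
x̄ = 688500.00 / 9180.00 = 75.00 in
ȳ = 1333260.00 / 9180.00 = 145.24 in

x̄ = 75.00 in, ȳ = 145.24 in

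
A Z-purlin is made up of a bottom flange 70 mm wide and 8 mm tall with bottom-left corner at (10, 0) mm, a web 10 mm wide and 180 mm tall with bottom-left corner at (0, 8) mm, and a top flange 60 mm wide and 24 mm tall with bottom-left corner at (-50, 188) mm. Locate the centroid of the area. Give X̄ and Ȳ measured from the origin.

X̄ = 1.42 mm, Ȳ = 122.80 mm

bottom flange: A = 70 × 8 = 560.00, centroid at (45.00, 4.00).
web: A = 10 × 180 = 1800.00, centroid at (5.00, 98.00).
top flange: A = 60 × 24 = 1440.00, centroid at (-20.00, 200.00).
ΣA = 3800.00 mm²
ΣAX̄ = (560.00)(45.00) + (1800.00)(5.00) + (1440.00)(-20.00) = 5400.00 mm³
ΣAȲ = (560.00)(4.00) + (1800.00)(98.00) + (1440.00)(200.00) = 466640.00 mm³
X̄ = 5400.00 / 3800.00 = 1.42 mm
Ȳ = 466640.00 / 3800.00 = 122.80 mm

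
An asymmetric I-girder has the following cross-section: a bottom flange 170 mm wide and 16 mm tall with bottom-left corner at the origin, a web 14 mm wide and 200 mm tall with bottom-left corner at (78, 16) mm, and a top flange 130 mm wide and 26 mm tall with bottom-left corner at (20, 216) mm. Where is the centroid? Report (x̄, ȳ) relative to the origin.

x̄ = 85.00 mm, ȳ = 125.91 mm

bottom flange: A = 170 × 16 = 2720.00, centroid at (85.00, 8.00).
web: A = 14 × 200 = 2800.00, centroid at (85.00, 116.00).
top flange: A = 130 × 26 = 3380.00, centroid at (85.00, 229.00).
ΣA = 8900.00 mm²
ΣAx̄ = (2720.00)(85.00) + (2800.00)(85.00) + (3380.00)(85.00) = 756500.00 mm³
ΣAȳ = (2720.00)(8.00) + (2800.00)(116.00) + (3380.00)(229.00) = 1120580.00 mm³
x̄ = 756500.00 / 8900.00 = 85.00 mm
ȳ = 1120580.00 / 8900.00 = 125.91 mm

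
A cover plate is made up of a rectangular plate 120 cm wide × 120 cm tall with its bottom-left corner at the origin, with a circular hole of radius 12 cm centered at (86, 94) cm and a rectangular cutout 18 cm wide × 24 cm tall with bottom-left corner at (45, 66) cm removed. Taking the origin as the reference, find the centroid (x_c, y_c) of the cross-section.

x_c = 59.32 cm, y_c = 58.29 cm

plate: A = 120 × 120 = 14400.00, centroid at (60.00, 60.00).
hole 1: A = −π·12² = -452.39, centroid at (86.00, 94.00).
hole 2: A = −(18 × 24) = -432.00, centroid at (54.00, 78.00).
ΣA = 13515.61 cm²
ΣAx_c = (14400.00)(60.00) + (-452.39)(86.00) + (-432.00)(54.00) = 801766.52 cm³
ΣAy_c = (14400.00)(60.00) + (-452.39)(94.00) + (-432.00)(78.00) = 787779.40 cm³
x_c = 801766.52 / 13515.61 = 59.32 cm
y_c = 787779.40 / 13515.61 = 58.29 cm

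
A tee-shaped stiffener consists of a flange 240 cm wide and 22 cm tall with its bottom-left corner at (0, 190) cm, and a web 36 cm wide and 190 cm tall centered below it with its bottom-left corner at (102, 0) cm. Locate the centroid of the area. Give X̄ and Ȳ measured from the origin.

X̄ = 120.00 cm, Ȳ = 141.18 cm

Part | A | x̄ᵢ | ȳᵢ | A·x̄ᵢ | A·ȳᵢ
web | 6840.00 | 120.00 | 95.00 | 820800.00 | 649800.00
flange | 5280.00 | 120.00 | 201.00 | 633600.00 | 1061280.00
Σ | 12120.00 |  |  | 1454400.00 | 1711080.00
X̄ = 1454400.00 / 12120.00 = 120.00 cm
Ȳ = 1711080.00 / 12120.00 = 141.18 cm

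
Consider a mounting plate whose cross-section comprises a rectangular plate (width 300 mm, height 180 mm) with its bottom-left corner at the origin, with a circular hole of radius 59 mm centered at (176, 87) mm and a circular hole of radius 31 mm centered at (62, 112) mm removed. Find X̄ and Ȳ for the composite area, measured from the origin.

plate: A = 300 × 180 = 54000.00, centroid at (150.00, 90.00).
hole 1: A = −π·59² = -10935.88, centroid at (176.00, 87.00).
hole 2: A = −π·31² = -3019.07, centroid at (62.00, 112.00).
ΣA = 40045.05 mm²
ΣAX̄ = (54000.00)(150.00) + (-10935.88)(176.00) + (-3019.07)(62.00) = 5988102.04 mm³
ΣAȲ = (54000.00)(90.00) + (-10935.88)(87.00) + (-3019.07)(112.00) = 3570442.19 mm³
X̄ = 5988102.04 / 40045.05 = 149.53 mm
Ȳ = 3570442.19 / 40045.05 = 89.16 mm

X̄ = 149.53 mm, Ȳ = 89.16 mm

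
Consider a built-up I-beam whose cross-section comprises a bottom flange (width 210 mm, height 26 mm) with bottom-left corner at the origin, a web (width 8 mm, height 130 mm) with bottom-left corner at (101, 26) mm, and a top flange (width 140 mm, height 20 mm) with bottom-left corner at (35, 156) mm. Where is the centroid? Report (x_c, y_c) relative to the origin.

bottom flange: A = 210 × 26 = 5460.00, centroid at (105.00, 13.00).
web: A = 8 × 130 = 1040.00, centroid at (105.00, 91.00).
top flange: A = 140 × 20 = 2800.00, centroid at (105.00, 166.00).
ΣA = 9300.00 mm²
ΣAx_c = (5460.00)(105.00) + (1040.00)(105.00) + (2800.00)(105.00) = 976500.00 mm³
ΣAy_c = (5460.00)(13.00) + (1040.00)(91.00) + (2800.00)(166.00) = 630420.00 mm³
x_c = 976500.00 / 9300.00 = 105.00 mm
y_c = 630420.00 / 9300.00 = 67.79 mm

x_c = 105.00 mm, y_c = 67.79 mm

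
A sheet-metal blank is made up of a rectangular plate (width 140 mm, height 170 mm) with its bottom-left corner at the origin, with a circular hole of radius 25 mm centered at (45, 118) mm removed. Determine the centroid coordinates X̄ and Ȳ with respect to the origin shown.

plate: A = 140 × 170 = 23800.00, centroid at (70.00, 85.00).
hole: A = −π·25² = -1963.50, centroid at (45.00, 118.00).
ΣA = 21836.50 mm²
ΣAX̄ = (23800.00)(70.00) + (-1963.50)(45.00) = 1577642.71 mm³
ΣAȲ = (23800.00)(85.00) + (-1963.50)(118.00) = 1791307.54 mm³
X̄ = 1577642.71 / 21836.50 = 72.25 mm
Ȳ = 1791307.54 / 21836.50 = 82.03 mm

X̄ = 72.25 mm, Ȳ = 82.03 mm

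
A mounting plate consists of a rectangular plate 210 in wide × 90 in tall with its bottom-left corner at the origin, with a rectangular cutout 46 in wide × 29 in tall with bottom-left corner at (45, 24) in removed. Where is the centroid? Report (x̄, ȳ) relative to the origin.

plate: A = 210 × 90 = 18900.00, centroid at (105.00, 45.00).
hole: A = −(46 × 29) = -1334.00, centroid at (68.00, 38.50).
ΣA = 17566.00 in², ΣAx̄ = 1893788.00 in³, ΣAȳ = 799141.00 in³.
x̄ = 1893788.00/17566.00 = 107.81 in; ȳ = 799141.00/17566.00 = 45.49 in.

x̄ = 107.81 in, ȳ = 45.49 in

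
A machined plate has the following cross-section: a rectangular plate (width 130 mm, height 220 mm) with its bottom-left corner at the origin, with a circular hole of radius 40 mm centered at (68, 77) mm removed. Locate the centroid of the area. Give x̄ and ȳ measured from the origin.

x̄ = 64.36 mm, ȳ = 117.04 mm

plate: A = 130 × 220 = 28600.00, centroid at (65.00, 110.00).
hole: A = −π·40² = -5026.55, centroid at (68.00, 77.00).
ΣA = 23573.45 mm²
ΣAx̄ = (28600.00)(65.00) + (-5026.55)(68.00) = 1517194.72 mm³
ΣAȳ = (28600.00)(110.00) + (-5026.55)(77.00) = 2758955.79 mm³
x̄ = 1517194.72 / 23573.45 = 64.36 mm
ȳ = 2758955.79 / 23573.45 = 117.04 mm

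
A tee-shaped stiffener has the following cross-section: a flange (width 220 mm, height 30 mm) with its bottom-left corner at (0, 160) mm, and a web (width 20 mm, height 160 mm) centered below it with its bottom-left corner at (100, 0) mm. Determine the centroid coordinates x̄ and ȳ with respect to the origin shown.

x̄ = 110.00 mm, ȳ = 143.98 mm

web: A = 20 × 160 = 3200.00, centroid at (110.00, 80.00).
flange: A = 220 × 30 = 6600.00, centroid at (110.00, 175.00).
ΣA = 9800.00 mm², ΣAx̄ = 1078000.00 mm³, ΣAȳ = 1411000.00 mm³.
x̄ = 1078000.00/9800.00 = 110.00 mm; ȳ = 1411000.00/9800.00 = 143.98 mm.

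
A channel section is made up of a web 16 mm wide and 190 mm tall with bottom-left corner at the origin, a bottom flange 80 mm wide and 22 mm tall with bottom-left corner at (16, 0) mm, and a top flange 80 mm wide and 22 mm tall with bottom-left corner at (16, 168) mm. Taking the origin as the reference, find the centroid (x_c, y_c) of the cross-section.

x_c = 33.76 mm, y_c = 95.00 mm

web: A = 16 × 190 = 3040.00, centroid at (8.00, 95.00).
bottom flange: A = 80 × 22 = 1760.00, centroid at (56.00, 11.00).
top flange: A = 80 × 22 = 1760.00, centroid at (56.00, 179.00).
ΣA = 6560.00 mm², ΣAx_c = 221440.00 mm³, ΣAy_c = 623200.00 mm³.
x_c = 221440.00/6560.00 = 33.76 mm; y_c = 623200.00/6560.00 = 95.00 mm.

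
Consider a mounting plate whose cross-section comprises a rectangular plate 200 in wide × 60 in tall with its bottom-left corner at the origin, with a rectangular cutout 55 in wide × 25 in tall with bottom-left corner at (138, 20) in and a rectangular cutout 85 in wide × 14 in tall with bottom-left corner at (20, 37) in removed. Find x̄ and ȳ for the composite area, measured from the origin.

plate: A = 200 × 60 = 12000.00, centroid at (100.00, 30.00).
hole 1: A = −(55 × 25) = -1375.00, centroid at (165.50, 32.50).
hole 2: A = −(85 × 14) = -1190.00, centroid at (62.50, 44.00).
ΣA = 9435.00 in²
ΣAx̄ = (12000.00)(100.00) + (-1375.00)(165.50) + (-1190.00)(62.50) = 898062.50 in³
ΣAȳ = (12000.00)(30.00) + (-1375.00)(32.50) + (-1190.00)(44.00) = 262952.50 in³
x̄ = 898062.50 / 9435.00 = 95.18 in
ȳ = 262952.50 / 9435.00 = 27.87 in

x̄ = 95.18 in, ȳ = 27.87 in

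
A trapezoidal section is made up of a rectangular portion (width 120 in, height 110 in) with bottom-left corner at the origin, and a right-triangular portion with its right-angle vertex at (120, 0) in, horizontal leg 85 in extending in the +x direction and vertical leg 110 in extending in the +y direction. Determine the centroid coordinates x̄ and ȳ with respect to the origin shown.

rectangular portion: A = 120 × 110 = 13200.00, centroid at (60.00, 55.00).
triangular portion: A = ½·85·110 = 4675.00, centroid at (148.33, 36.67).
ΣA = 17875.00 in²
ΣAx̄ = (13200.00)(60.00) + (4675.00)(148.33) = 1485458.33 in³
ΣAȳ = (13200.00)(55.00) + (4675.00)(36.67) = 897416.67 in³
x̄ = 1485458.33 / 17875.00 = 83.10 in
ȳ = 897416.67 / 17875.00 = 50.21 in

x̄ = 83.10 in, ȳ = 50.21 in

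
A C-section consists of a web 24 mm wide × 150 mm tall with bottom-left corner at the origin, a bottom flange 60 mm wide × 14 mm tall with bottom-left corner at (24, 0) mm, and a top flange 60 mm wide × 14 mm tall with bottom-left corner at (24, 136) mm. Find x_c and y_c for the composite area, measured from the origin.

x_c = 25.36 mm, y_c = 75.00 mm

web: A = 24 × 150 = 3600.00, centroid at (12.00, 75.00).
bottom flange: A = 60 × 14 = 840.00, centroid at (54.00, 7.00).
top flange: A = 60 × 14 = 840.00, centroid at (54.00, 143.00).
ΣA = 5280.00 mm²
ΣAx_c = (3600.00)(12.00) + (840.00)(54.00) + (840.00)(54.00) = 133920.00 mm³
ΣAy_c = (3600.00)(75.00) + (840.00)(7.00) + (840.00)(143.00) = 396000.00 mm³
x_c = 133920.00 / 5280.00 = 25.36 mm
y_c = 396000.00 / 5280.00 = 75.00 mm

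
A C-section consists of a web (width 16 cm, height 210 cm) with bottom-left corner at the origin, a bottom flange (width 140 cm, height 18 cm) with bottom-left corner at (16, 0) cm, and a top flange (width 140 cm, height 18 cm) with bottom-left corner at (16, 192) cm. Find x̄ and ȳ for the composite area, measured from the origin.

web: A = 16 × 210 = 3360.00, centroid at (8.00, 105.00).
bottom flange: A = 140 × 18 = 2520.00, centroid at (86.00, 9.00).
top flange: A = 140 × 18 = 2520.00, centroid at (86.00, 201.00).
ΣA = 8400.00 cm², ΣAx̄ = 460320.00 cm³, ΣAȳ = 882000.00 cm³.
x̄ = 460320.00/8400.00 = 54.80 cm; ȳ = 882000.00/8400.00 = 105.00 cm.

x̄ = 54.80 cm, ȳ = 105.00 cm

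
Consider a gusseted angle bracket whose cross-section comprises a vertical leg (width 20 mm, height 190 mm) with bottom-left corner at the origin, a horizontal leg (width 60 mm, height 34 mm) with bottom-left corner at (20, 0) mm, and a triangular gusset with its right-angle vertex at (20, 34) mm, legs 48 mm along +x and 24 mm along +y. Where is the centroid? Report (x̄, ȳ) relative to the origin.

x̄ = 25.05 mm, ȳ = 65.44 mm

vertical leg: A = 20 × 190 = 3800.00, centroid at (10.00, 95.00).
horizontal leg: A = 60 × 34 = 2040.00, centroid at (50.00, 17.00).
gusset: A = ½·48·24 = 576.00, centroid at (36.00, 42.00).
ΣA = 6416.00 mm²
ΣAx̄ = (3800.00)(10.00) + (2040.00)(50.00) + (576.00)(36.00) = 160736.00 mm³
ΣAȳ = (3800.00)(95.00) + (2040.00)(17.00) + (576.00)(42.00) = 419872.00 mm³
x̄ = 160736.00 / 6416.00 = 25.05 mm
ȳ = 419872.00 / 6416.00 = 65.44 mm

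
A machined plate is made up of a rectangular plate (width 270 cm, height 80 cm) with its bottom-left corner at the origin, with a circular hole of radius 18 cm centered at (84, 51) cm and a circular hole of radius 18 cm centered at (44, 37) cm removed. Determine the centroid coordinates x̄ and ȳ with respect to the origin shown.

plate: A = 270 × 80 = 21600.00, centroid at (135.00, 40.00).
hole 1: A = −π·18² = -1017.88, centroid at (84.00, 51.00).
hole 2: A = −π·18² = -1017.88, centroid at (44.00, 37.00).
ΣA = 19564.25 cm², ΣAx̄ = 2785711.87 cm³, ΣAȳ = 774426.91 cm³.
x̄ = 2785711.87/19564.25 = 142.39 cm; ȳ = 774426.91/19564.25 = 39.58 cm.

x̄ = 142.39 cm, ȳ = 39.58 cm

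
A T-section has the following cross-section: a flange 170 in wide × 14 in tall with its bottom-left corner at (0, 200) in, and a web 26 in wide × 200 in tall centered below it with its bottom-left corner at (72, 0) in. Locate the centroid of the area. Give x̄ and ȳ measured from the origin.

web: A = 26 × 200 = 5200.00, centroid at (85.00, 100.00).
flange: A = 170 × 14 = 2380.00, centroid at (85.00, 207.00).
ΣA = 7580.00 in², ΣAx̄ = 644300.00 in³, ΣAȳ = 1012660.00 in³.
x̄ = 644300.00/7580.00 = 85.00 in; ȳ = 1012660.00/7580.00 = 133.60 in.

x̄ = 85.00 in, ȳ = 133.60 in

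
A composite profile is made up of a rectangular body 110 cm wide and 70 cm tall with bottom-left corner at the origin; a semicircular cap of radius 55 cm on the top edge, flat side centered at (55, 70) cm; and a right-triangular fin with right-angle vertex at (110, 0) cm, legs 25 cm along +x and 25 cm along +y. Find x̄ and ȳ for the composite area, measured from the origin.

x̄ = 56.55 cm, ȳ = 56.07 cm

rectangular body: A = 110 × 70 = 7700.00, centroid at (55.00, 35.00).
semicircular top: A = ½π·55² = 4751.66, centroid at (55.00, 93.34).
triangular fin: A = ½·25·25 = 312.50, centroid at (118.33, 8.33).
ΣA = 12764.16 cm², ΣAx̄ = 721820.41 cm³, ΣAȳ = 715636.96 cm³.
x̄ = 721820.41/12764.16 = 56.55 cm; ȳ = 715636.96/12764.16 = 56.07 cm.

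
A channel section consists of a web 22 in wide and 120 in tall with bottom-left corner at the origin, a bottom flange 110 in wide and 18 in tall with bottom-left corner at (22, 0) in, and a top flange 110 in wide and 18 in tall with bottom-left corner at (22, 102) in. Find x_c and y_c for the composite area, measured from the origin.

Part | A | x̄ᵢ | ȳᵢ | A·x̄ᵢ | A·ȳᵢ
web | 2640.00 | 11.00 | 60.00 | 29040.00 | 158400.00
bottom flange | 1980.00 | 77.00 | 9.00 | 152460.00 | 17820.00
top flange | 1980.00 | 77.00 | 111.00 | 152460.00 | 219780.00
Σ | 6600.00 |  |  | 333960.00 | 396000.00
x_c = 333960.00 / 6600.00 = 50.60 in
y_c = 396000.00 / 6600.00 = 60.00 in

x_c = 50.60 in, y_c = 60.00 in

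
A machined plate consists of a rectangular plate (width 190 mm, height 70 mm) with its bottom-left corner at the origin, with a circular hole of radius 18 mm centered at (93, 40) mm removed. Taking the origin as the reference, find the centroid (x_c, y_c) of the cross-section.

x_c = 95.17 mm, y_c = 34.59 mm

Part | A | x̄ᵢ | ȳᵢ | A·x̄ᵢ | A·ȳᵢ
plate | 13300.00 | 95.00 | 35.00 | 1263500.00 | 465500.00
hole | -1017.88 | 93.00 | 40.00 | -94662.47 | -40715.04
Σ | 12282.12 |  |  | 1168837.53 | 424784.96
x_c = 1168837.53 / 12282.12 = 95.17 mm
y_c = 424784.96 / 12282.12 = 34.59 mm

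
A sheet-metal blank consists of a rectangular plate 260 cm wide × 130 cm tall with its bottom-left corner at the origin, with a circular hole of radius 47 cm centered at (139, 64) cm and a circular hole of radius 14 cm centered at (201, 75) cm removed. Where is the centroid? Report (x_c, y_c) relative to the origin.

x_c = 125.95 cm, y_c = 65.03 cm

plate: A = 260 × 130 = 33800.00, centroid at (130.00, 65.00).
hole 1: A = −π·47² = -6939.78, centroid at (139.00, 64.00).
hole 2: A = −π·14² = -615.75, centroid at (201.00, 75.00).
ΣA = 26244.47 cm²
ΣAx_c = (33800.00)(130.00) + (-6939.78)(139.00) + (-615.75)(201.00) = 3305604.65 cm³
ΣAy_c = (33800.00)(65.00) + (-6939.78)(64.00) + (-615.75)(75.00) = 1706672.78 cm³
x_c = 3305604.65 / 26244.47 = 125.95 cm
y_c = 1706672.78 / 26244.47 = 65.03 cm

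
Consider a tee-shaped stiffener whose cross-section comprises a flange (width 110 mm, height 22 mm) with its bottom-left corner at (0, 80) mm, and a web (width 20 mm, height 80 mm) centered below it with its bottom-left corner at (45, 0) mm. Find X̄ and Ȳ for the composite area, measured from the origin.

Part | A | x̄ᵢ | ȳᵢ | A·x̄ᵢ | A·ȳᵢ
web | 1600.00 | 55.00 | 40.00 | 88000.00 | 64000.00
flange | 2420.00 | 55.00 | 91.00 | 133100.00 | 220220.00
Σ | 4020.00 |  |  | 221100.00 | 284220.00
X̄ = 221100.00 / 4020.00 = 55.00 mm
Ȳ = 284220.00 / 4020.00 = 70.70 mm

X̄ = 55.00 mm, Ȳ = 70.70 mm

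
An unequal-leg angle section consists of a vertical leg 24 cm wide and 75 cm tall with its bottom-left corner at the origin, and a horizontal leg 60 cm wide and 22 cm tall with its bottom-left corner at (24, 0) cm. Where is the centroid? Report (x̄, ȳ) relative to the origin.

vertical leg: A = 24 × 75 = 1800.00, centroid at (12.00, 37.50).
horizontal leg: A = 60 × 22 = 1320.00, centroid at (54.00, 11.00).
ΣA = 3120.00 cm²
ΣAx̄ = (1800.00)(12.00) + (1320.00)(54.00) = 92880.00 cm³
ΣAȳ = (1800.00)(37.50) + (1320.00)(11.00) = 82020.00 cm³
x̄ = 92880.00 / 3120.00 = 29.77 cm
ȳ = 82020.00 / 3120.00 = 26.29 cm

x̄ = 29.77 cm, ȳ = 26.29 cm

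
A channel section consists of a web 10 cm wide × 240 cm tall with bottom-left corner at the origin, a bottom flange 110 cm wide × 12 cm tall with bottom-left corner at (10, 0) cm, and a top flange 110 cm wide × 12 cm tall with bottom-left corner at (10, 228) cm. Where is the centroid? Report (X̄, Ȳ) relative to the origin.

X̄ = 36.43 cm, Ȳ = 120.00 cm

web: A = 10 × 240 = 2400.00, centroid at (5.00, 120.00).
bottom flange: A = 110 × 12 = 1320.00, centroid at (65.00, 6.00).
top flange: A = 110 × 12 = 1320.00, centroid at (65.00, 234.00).
ΣA = 5040.00 cm²
ΣAX̄ = (2400.00)(5.00) + (1320.00)(65.00) + (1320.00)(65.00) = 183600.00 cm³
ΣAȲ = (2400.00)(120.00) + (1320.00)(6.00) + (1320.00)(234.00) = 604800.00 cm³
X̄ = 183600.00 / 5040.00 = 36.43 cm
Ȳ = 604800.00 / 5040.00 = 120.00 cm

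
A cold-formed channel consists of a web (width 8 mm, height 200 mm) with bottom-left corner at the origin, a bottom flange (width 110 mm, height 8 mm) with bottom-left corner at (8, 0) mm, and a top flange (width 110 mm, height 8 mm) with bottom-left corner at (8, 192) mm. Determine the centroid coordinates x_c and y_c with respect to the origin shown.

web: A = 8 × 200 = 1600.00, centroid at (4.00, 100.00).
bottom flange: A = 110 × 8 = 880.00, centroid at (63.00, 4.00).
top flange: A = 110 × 8 = 880.00, centroid at (63.00, 196.00).
ΣA = 3360.00 mm²
ΣAx_c = (1600.00)(4.00) + (880.00)(63.00) + (880.00)(63.00) = 117280.00 mm³
ΣAy_c = (1600.00)(100.00) + (880.00)(4.00) + (880.00)(196.00) = 336000.00 mm³
x_c = 117280.00 / 3360.00 = 34.90 mm
y_c = 336000.00 / 3360.00 = 100.00 mm

x_c = 34.90 mm, y_c = 100.00 mm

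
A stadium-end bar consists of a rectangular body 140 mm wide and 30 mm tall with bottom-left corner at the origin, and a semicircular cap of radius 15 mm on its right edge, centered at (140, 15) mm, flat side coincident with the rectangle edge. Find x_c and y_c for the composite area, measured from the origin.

Part | A | x̄ᵢ | ȳᵢ | A·x̄ᵢ | A·ȳᵢ
rectangular body | 4200.00 | 70.00 | 15.00 | 294000.00 | 63000.00
semicircular end | 353.43 | 146.37 | 15.00 | 51730.08 | 5301.44
Σ | 4553.43 |  |  | 345730.08 | 68301.44
x_c = 345730.08 / 4553.43 = 75.93 mm
y_c = 68301.44 / 4553.43 = 15.00 mm

x_c = 75.93 mm, y_c = 15.00 mm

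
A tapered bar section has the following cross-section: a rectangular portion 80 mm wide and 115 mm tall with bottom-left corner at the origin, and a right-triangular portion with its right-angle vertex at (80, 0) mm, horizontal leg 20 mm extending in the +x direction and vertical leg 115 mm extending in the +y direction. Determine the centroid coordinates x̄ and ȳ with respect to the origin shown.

rectangular portion: A = 80 × 115 = 9200.00, centroid at (40.00, 57.50).
triangular portion: A = ½·20·115 = 1150.00, centroid at (86.67, 38.33).
ΣA = 10350.00 mm²
ΣAx̄ = (9200.00)(40.00) + (1150.00)(86.67) = 467666.67 mm³
ΣAȳ = (9200.00)(57.50) + (1150.00)(38.33) = 573083.33 mm³
x̄ = 467666.67 / 10350.00 = 45.19 mm
ȳ = 573083.33 / 10350.00 = 55.37 mm

x̄ = 45.19 mm, ȳ = 55.37 mm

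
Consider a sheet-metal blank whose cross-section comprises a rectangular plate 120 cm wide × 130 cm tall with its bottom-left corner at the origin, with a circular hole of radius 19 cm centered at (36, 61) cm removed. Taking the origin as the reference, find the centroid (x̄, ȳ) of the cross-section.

x̄ = 61.88 cm, ȳ = 65.31 cm

plate: A = 120 × 130 = 15600.00, centroid at (60.00, 65.00).
hole: A = −π·19² = -1134.11, centroid at (36.00, 61.00).
ΣA = 14465.89 cm², ΣAx̄ = 895171.86 cm³, ΣAȳ = 944818.99 cm³.
x̄ = 895171.86/14465.89 = 61.88 cm; ȳ = 944818.99/14465.89 = 65.31 cm.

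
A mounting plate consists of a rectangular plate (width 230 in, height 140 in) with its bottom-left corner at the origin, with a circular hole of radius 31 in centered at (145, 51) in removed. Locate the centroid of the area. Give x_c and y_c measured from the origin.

Part | A | x̄ᵢ | ȳᵢ | A·x̄ᵢ | A·ȳᵢ
plate | 32200.00 | 115.00 | 70.00 | 3703000.00 | 2254000.00
hole | -3019.07 | 145.00 | 51.00 | -437765.23 | -153972.60
Σ | 29180.93 |  |  | 3265234.77 | 2100027.40
x_c = 3265234.77 / 29180.93 = 111.90 in
y_c = 2100027.40 / 29180.93 = 71.97 in

x_c = 111.90 in, y_c = 71.97 in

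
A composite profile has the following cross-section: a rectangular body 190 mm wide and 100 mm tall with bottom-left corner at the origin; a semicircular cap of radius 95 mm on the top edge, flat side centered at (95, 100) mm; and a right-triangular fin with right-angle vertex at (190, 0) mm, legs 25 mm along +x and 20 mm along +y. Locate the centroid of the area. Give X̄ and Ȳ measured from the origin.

rectangular body: A = 190 × 100 = 19000.00, centroid at (95.00, 50.00).
semicircular top: A = ½π·95² = 14176.44, centroid at (95.00, 140.32).
triangular fin: A = ½·25·20 = 250.00, centroid at (198.33, 6.67).
ΣA = 33426.44 mm²
ΣAX̄ = (19000.00)(95.00) + (14176.44)(95.00) + (250.00)(198.33) = 3201344.83 mm³
ΣAȲ = (19000.00)(50.00) + (14176.44)(140.32) + (250.00)(6.67) = 2940893.68 mm³
X̄ = 3201344.83 / 33426.44 = 95.77 mm
Ȳ = 2940893.68 / 33426.44 = 87.98 mm

X̄ = 95.77 mm, Ȳ = 87.98 mm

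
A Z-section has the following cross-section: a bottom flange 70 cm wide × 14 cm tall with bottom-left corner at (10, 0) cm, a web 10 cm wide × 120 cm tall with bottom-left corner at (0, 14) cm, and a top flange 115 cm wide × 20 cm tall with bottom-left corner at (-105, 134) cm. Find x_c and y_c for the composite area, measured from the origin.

x_c = -13.20 cm, y_c = 95.28 cm

bottom flange: A = 70 × 14 = 980.00, centroid at (45.00, 7.00).
web: A = 10 × 120 = 1200.00, centroid at (5.00, 74.00).
top flange: A = 115 × 20 = 2300.00, centroid at (-47.50, 144.00).
ΣA = 4480.00 cm²
ΣAx_c = (980.00)(45.00) + (1200.00)(5.00) + (2300.00)(-47.50) = -59150.00 cm³
ΣAy_c = (980.00)(7.00) + (1200.00)(74.00) + (2300.00)(144.00) = 426860.00 cm³
x_c = -59150.00 / 4480.00 = -13.20 cm
y_c = 426860.00 / 4480.00 = 95.28 cm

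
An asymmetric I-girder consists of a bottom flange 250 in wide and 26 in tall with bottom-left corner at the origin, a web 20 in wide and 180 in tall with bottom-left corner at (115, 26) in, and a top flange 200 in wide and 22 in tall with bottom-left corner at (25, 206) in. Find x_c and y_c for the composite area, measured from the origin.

bottom flange: A = 250 × 26 = 6500.00, centroid at (125.00, 13.00).
web: A = 20 × 180 = 3600.00, centroid at (125.00, 116.00).
top flange: A = 200 × 22 = 4400.00, centroid at (125.00, 217.00).
ΣA = 14500.00 in²
ΣAx_c = (6500.00)(125.00) + (3600.00)(125.00) + (4400.00)(125.00) = 1812500.00 in³
ΣAy_c = (6500.00)(13.00) + (3600.00)(116.00) + (4400.00)(217.00) = 1456900.00 in³
x_c = 1812500.00 / 14500.00 = 125.00 in
y_c = 1456900.00 / 14500.00 = 100.48 in

x_c = 125.00 in, y_c = 100.48 in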